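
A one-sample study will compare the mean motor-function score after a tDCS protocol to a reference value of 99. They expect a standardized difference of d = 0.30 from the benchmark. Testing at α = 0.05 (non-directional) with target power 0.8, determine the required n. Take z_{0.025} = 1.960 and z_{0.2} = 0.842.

For a one-sample test: n = ((z_{α/2} + z_β) / d)².
z_{α/2} + z_β = 1.960 + 0.842 = 2.802.
n = (2.802 / 0.30)² = 9.340² = 87.24.
Round up.

n = 88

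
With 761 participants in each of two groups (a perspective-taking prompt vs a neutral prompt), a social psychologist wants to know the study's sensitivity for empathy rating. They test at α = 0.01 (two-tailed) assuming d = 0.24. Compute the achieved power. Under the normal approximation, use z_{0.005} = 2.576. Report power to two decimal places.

power ≈ 0.98

For two equal groups, power = Φ(d·√(n/2) − z_{α/2}).
d·√(n/2) = 0.24 × √(761/2) = 0.24 × 19.506 = 4.682.
z_β = 4.682 − 2.576 = 2.106.
Power = Φ(2.106) = 0.982.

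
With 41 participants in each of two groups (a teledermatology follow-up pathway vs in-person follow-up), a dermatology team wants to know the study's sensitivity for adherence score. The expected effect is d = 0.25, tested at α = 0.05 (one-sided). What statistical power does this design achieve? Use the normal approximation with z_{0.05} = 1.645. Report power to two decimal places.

power ≈ 0.30

For two equal groups, power = Φ(d·√(n/2) − z_{α}).
d·√(n/2) = 0.25 × √(41/2) = 0.25 × 4.528 = 1.132.
z_β = 1.132 − 1.645 = -0.513.
Power = Φ(-0.513) = 0.304.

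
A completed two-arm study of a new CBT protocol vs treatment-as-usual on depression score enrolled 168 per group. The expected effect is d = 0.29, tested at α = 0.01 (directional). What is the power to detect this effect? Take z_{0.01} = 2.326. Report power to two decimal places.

power ≈ 0.63

For two equal groups, power = Φ(d·√(n/2) − z_{α}).
d·√(n/2) = 0.29 × √(168/2) = 0.29 × 9.165 = 2.658.
z_β = 2.658 − 2.326 = 0.332.
Power = Φ(0.332) = 0.630.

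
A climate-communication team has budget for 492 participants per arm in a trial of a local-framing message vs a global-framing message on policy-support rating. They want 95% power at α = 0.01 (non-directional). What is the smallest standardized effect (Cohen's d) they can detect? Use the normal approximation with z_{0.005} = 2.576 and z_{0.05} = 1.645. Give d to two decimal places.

For two independent groups of n = 492 each: d_min = (z_{α/2} + z_β)·√(2/n).
z-sum = 2.576 + 1.645 = 4.221.
d_min = 4.221 × √(2/492) = 4.221 × 0.0638 = 0.269.

d_min ≈ 0.27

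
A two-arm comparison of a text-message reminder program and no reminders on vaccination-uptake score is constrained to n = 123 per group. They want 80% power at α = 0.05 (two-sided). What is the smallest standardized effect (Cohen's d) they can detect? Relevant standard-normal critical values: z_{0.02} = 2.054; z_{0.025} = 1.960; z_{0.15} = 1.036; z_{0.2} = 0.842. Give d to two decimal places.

For two independent groups of n = 123 each: d_min = (z_{α/2} + z_β)·√(2/n).
z-sum = 1.960 + 0.842 = 2.802.
d_min = 2.802 × √(2/123) = 2.802 × 0.1275 = 0.357.

d_min ≈ 0.36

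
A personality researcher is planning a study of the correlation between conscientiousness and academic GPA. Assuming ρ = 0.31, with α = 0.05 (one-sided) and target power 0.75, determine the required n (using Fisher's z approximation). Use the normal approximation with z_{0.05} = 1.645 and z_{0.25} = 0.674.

n = 56

Fisher's z: C = ½·ln((1+r)/(1−r)) = ½·ln(1.8986) = 0.3205.
n = ((z_{α} + z_β)/C)² + 3.
(1.645 + 0.674) / 0.3205 = 2.319 / 0.3205 = 7.236.
n = 7.236² + 3 = 52.35 + 3 = 55.4.
Round up.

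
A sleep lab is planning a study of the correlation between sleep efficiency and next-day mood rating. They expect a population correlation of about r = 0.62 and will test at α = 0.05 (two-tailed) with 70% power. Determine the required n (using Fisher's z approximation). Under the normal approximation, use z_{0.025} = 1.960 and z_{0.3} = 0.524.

n = 15

Fisher's z: C = ½·ln((1+r)/(1−r)) = ½·ln(4.2632) = 0.7250.
n = ((z_{α/2} + z_β)/C)² + 3.
(1.960 + 0.524) / 0.7250 = 2.484 / 0.7250 = 3.426.
n = 3.426² + 3 = 11.74 + 3 = 14.7.
Round up.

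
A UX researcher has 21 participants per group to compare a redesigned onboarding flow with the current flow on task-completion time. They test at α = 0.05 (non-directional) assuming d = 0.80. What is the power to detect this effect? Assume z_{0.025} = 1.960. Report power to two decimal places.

power ≈ 0.74

For two equal groups, power = Φ(d·√(n/2) − z_{α/2}).
d·√(n/2) = 0.80 × √(21/2) = 0.80 × 3.240 = 2.592.
z_β = 2.592 − 1.960 = 0.632.
Power = Φ(0.632) = 0.736.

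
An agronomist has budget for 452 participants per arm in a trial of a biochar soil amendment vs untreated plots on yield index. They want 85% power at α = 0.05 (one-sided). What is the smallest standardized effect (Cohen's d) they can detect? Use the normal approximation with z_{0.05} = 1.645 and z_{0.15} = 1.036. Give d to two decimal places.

For two independent groups of n = 452 each: d_min = (z_{α} + z_β)·√(2/n).
z-sum = 1.645 + 1.036 = 2.681.
d_min = 2.681 × √(2/452) = 2.681 × 0.0665 = 0.178.

d_min ≈ 0.18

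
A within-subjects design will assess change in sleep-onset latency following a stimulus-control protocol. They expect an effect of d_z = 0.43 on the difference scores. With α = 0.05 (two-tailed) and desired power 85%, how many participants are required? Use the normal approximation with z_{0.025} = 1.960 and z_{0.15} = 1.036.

For a paired (one-sample on differences) test: n = ((z_{α/2} + z_β) / d)².
z_{α/2} + z_β = 1.960 + 1.036 = 2.996.
n = (2.996 / 0.43)² = 6.967² = 48.55.
Round up.

n = 49 pairs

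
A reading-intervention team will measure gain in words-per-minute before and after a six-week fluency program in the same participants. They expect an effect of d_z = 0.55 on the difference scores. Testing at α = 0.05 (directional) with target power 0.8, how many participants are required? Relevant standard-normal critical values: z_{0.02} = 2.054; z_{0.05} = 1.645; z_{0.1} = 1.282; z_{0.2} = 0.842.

For a paired (one-sample on differences) test: n = ((z_{α} + z_β) / d)².
z_{α} + z_β = 1.645 + 0.842 = 2.487.
n = (2.487 / 0.55)² = 4.522² = 20.45.
Round up.

n = 21 pairs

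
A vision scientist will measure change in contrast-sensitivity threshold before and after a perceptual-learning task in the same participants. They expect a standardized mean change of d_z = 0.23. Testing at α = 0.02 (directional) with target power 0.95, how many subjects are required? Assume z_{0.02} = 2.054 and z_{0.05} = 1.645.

For a paired (one-sample on differences) test: n = ((z_{α} + z_β) / d)².
z_{α} + z_β = 2.054 + 1.645 = 3.699.
n = (3.699 / 0.23)² = 16.083² = 258.65.
Round up.

n = 259 pairs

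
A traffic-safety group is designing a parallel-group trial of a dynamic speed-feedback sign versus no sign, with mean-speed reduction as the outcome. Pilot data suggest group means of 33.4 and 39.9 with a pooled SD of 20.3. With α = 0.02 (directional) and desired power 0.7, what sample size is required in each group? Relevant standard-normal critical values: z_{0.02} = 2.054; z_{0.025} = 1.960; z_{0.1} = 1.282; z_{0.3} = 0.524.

Cohen's d = |M₁ − M₂| / SD_pooled = |33.4 − 39.9| / 20.3 = 6.5 / 20.3 = 0.320.
For two independent groups with equal n: n = 2·((z_{α} + z_β) / d)².
z_{α} + z_β = 2.054 + 0.524 = 2.578.
n = 2 × (2.578 / 0.320)² = 2 × 8.056² = 2 × 64.90 = 129.8.
Round up to the next whole participant.

n = 130 per group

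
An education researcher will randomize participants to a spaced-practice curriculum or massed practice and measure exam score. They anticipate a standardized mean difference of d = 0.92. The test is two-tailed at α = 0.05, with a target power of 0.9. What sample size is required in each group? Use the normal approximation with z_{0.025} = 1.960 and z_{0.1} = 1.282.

n = 25 per group

For two independent groups with equal n: n = 2·((z_{α/2} + z_β) / d)².
z_{α/2} + z_β = 1.960 + 1.282 = 3.242.
n = 2 × (3.242 / 0.92)² = 2 × 3.524² = 2 × 12.42 = 24.8.
Round up to the next whole participant.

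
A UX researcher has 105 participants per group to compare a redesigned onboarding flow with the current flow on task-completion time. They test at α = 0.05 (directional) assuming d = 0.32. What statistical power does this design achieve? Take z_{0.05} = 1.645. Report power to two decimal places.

For two equal groups, power = Φ(d·√(n/2) − z_{α}).
d·√(n/2) = 0.32 × √(105/2) = 0.32 × 7.246 = 2.319.
z_β = 2.319 − 1.645 = 0.674.
Power = Φ(0.674) = 0.750.

power ≈ 0.75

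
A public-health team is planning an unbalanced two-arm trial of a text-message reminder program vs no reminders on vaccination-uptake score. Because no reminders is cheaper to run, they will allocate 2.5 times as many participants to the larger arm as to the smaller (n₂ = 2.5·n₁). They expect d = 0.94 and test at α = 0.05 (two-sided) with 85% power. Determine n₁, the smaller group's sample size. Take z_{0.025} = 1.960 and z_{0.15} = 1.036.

With allocation ratio k = n₂/n₁ = 2.5, Var(x̄₁−x̄₂) = σ²(1/n₁ + 1/(k·n₁)) = σ²·(k+1)/(k·n₁).
So n₁ = (1 + 1/k)·((z_{α/2} + z_β)/d)² = 1.400 × (2.996/0.94)².
n₁ = 1.400 × 10.16 = 14.2.
Round up: n₁ = 15, giving n₂ = ⌈2.5 × 15⌉ = ⌈37.5⌉ = 38.

n₁ = 15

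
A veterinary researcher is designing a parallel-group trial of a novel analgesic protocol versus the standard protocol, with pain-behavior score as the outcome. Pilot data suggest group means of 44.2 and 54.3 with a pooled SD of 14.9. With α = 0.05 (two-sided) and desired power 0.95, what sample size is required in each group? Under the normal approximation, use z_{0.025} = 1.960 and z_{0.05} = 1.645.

Cohen's d = |M₁ − M₂| / SD_pooled = |44.2 − 54.3| / 14.9 = 10.1 / 14.9 = 0.678.
For two independent groups with equal n: n = 2·((z_{α/2} + z_β) / d)².
z_{α/2} + z_β = 1.960 + 1.645 = 3.605.
n = 2 × (3.605 / 0.678)² = 2 × 5.317² = 2 × 28.27 = 56.5.
Round up to the next whole participant.

n = 57 per group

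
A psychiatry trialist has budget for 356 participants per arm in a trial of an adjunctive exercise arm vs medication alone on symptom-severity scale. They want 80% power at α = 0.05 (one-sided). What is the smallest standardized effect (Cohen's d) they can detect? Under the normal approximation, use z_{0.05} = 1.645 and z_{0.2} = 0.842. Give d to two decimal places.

For two independent groups of n = 356 each: d_min = (z_{α} + z_β)·√(2/n).
z-sum = 1.645 + 0.842 = 2.487.
d_min = 2.487 × √(2/356) = 2.487 × 0.0750 = 0.186.

d_min ≈ 0.19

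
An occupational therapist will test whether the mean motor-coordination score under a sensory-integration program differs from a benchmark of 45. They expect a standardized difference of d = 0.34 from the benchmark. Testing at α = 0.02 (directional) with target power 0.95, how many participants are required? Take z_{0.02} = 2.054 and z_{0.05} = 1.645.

For a one-sample test: n = ((z_{α} + z_β) / d)².
z_{α} + z_β = 2.054 + 1.645 = 3.699.
n = (3.699 / 0.34)² = 10.879² = 118.36.
Round up.

n = 119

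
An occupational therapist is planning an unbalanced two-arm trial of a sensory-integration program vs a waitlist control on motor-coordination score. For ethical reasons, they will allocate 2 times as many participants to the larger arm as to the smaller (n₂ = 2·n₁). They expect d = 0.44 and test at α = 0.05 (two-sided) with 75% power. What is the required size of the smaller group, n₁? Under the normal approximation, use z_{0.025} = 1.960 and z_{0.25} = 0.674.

With allocation ratio k = n₂/n₁ = 2, Var(x̄₁−x̄₂) = σ²(1/n₁ + 1/(k·n₁)) = σ²·(k+1)/(k·n₁).
So n₁ = (1 + 1/k)·((z_{α/2} + z_β)/d)² = 1.500 × (2.634/0.44)².
n₁ = 1.500 × 35.84 = 53.8.
Round up: n₁ = 54, giving n₂ = 2 × 54 = 108.

n₁ = 54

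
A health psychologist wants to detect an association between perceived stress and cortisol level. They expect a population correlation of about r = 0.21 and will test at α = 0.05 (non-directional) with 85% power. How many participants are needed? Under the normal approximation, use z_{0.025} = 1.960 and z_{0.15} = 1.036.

n = 201

Fisher's z: C = ½·ln((1+r)/(1−r)) = ½·ln(1.5316) = 0.2132.
n = ((z_{α/2} + z_β)/C)² + 3.
(1.960 + 1.036) / 0.2132 = 2.996 / 0.2132 = 14.053.
n = 14.053² + 3 = 197.47 + 3 = 200.5.
Round up.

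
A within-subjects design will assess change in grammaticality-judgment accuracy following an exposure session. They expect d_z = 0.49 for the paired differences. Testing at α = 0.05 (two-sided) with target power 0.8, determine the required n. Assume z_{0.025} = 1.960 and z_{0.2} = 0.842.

For a paired (one-sample on differences) test: n = ((z_{α/2} + z_β) / d)².
z_{α/2} + z_β = 1.960 + 0.842 = 2.802.
n = (2.802 / 0.49)² = 5.718² = 32.70.
Round up.

n = 33 pairs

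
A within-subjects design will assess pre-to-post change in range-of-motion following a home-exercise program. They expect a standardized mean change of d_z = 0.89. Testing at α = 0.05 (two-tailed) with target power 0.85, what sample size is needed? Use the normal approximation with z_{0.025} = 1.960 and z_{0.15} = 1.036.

For a paired (one-sample on differences) test: n = ((z_{α/2} + z_β) / d)².
z_{α/2} + z_β = 1.960 + 1.036 = 2.996.
n = (2.996 / 0.89)² = 3.366² = 11.33.
Round up.

n = 12 pairs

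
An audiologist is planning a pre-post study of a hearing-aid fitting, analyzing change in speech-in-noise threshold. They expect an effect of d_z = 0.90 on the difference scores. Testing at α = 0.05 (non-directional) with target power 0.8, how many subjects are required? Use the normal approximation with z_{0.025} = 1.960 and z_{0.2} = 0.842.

For a paired (one-sample on differences) test: n = ((z_{α/2} + z_β) / d)².
z_{α/2} + z_β = 1.960 + 0.842 = 2.802.
n = (2.802 / 0.90)² = 3.113² = 9.69.
Round up.

n = 10 pairs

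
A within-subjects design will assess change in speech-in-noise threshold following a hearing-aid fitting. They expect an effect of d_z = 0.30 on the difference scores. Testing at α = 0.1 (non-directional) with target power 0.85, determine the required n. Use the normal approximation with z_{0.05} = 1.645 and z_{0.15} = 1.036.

For a paired (one-sample on differences) test: n = ((z_{α/2} + z_β) / d)².
z_{α/2} + z_β = 1.645 + 1.036 = 2.681.
n = (2.681 / 0.30)² = 8.937² = 79.86.
Round up.

n = 80 pairs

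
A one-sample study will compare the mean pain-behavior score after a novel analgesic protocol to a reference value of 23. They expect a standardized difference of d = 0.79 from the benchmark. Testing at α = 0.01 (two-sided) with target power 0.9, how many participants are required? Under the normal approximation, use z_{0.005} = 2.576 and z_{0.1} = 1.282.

n = 24

For a one-sample test: n = ((z_{α/2} + z_β) / d)².
z_{α/2} + z_β = 2.576 + 1.282 = 3.858.
n = (3.858 / 0.79)² = 4.884² = 23.85.
Round up.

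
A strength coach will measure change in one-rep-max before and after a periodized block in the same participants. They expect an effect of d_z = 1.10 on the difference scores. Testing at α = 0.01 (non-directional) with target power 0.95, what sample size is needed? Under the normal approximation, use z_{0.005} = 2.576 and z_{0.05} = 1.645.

n = 15 pairs

For a paired (one-sample on differences) test: n = ((z_{α/2} + z_β) / d)².
z_{α/2} + z_β = 2.576 + 1.645 = 4.221.
n = (4.221 / 1.10)² = 3.837² = 14.72.
Round up.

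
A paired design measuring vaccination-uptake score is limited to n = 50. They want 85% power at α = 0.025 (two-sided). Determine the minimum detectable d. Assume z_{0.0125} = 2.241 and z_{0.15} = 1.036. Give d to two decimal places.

For a single sample (or paired design) of n = 50: d_min = (z_{α/2} + z_β)/√n.
z-sum = 2.241 + 1.036 = 3.277.
d_min = 3.277 / √50 = 3.277 / 7.071 = 0.463.

d_min ≈ 0.46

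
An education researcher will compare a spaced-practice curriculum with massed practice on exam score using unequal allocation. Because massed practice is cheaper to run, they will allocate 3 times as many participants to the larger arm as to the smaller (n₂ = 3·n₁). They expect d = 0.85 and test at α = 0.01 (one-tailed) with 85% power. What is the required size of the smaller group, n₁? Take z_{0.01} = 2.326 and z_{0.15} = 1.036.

n₁ = 21

With allocation ratio k = n₂/n₁ = 3, Var(x̄₁−x̄₂) = σ²(1/n₁ + 1/(k·n₁)) = σ²·(k+1)/(k·n₁).
So n₁ = (1 + 1/k)·((z_{α} + z_β)/d)² = 1.333 × (3.362/0.85)².
n₁ = 1.333 × 15.64 = 20.9.
Round up: n₁ = 21, giving n₂ = 3 × 21 = 63.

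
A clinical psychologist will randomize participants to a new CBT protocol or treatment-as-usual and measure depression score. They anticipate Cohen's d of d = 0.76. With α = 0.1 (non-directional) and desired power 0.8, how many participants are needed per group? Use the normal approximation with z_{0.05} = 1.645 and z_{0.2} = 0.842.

n = 22 per group

For two independent groups with equal n: n = 2·((z_{α/2} + z_β) / d)².
z_{α/2} + z_β = 1.645 + 0.842 = 2.487.
n = 2 × (2.487 / 0.76)² = 2 × 3.272² = 2 × 10.71 = 21.4.
Round up to the next whole participant.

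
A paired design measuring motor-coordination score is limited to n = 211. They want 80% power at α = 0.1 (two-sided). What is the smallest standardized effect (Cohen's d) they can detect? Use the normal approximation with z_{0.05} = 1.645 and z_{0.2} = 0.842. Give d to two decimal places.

d_min ≈ 0.17

For a single sample (or paired design) of n = 211: d_min = (z_{α/2} + z_β)/√n.
z-sum = 1.645 + 0.842 = 2.487.
d_min = 2.487 / √211 = 2.487 / 14.526 = 0.171.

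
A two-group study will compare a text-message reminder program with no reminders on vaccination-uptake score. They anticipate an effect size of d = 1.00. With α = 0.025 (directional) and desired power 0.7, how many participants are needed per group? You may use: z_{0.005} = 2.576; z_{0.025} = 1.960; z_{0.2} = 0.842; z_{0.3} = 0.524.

For two independent groups with equal n: n = 2·((z_{α} + z_β) / d)².
z_{α} + z_β = 1.960 + 0.524 = 2.484.
n = 2 × (2.484 / 1.00)² = 2 × 2.484² = 2 × 6.17 = 12.3.
Round up to the next whole participant.

n = 13 per group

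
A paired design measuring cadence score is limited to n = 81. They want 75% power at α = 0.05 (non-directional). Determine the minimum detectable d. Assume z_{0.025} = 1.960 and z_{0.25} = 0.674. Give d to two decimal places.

For a single sample (or paired design) of n = 81: d_min = (z_{α/2} + z_β)/√n.
z-sum = 1.960 + 0.674 = 2.634.
d_min = 2.634 / √81 = 2.634 / 9.000 = 0.293.

d_min ≈ 0.29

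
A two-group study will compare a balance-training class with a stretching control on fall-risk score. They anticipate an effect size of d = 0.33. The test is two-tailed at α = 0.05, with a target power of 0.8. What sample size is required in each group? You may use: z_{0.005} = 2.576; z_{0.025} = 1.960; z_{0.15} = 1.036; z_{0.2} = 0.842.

n = 145 per group

For two independent groups with equal n: n = 2·((z_{α/2} + z_β) / d)².
z_{α/2} + z_β = 1.960 + 0.842 = 2.802.
n = 2 × (2.802 / 0.33)² = 2 × 8.491² = 2 × 72.10 = 144.2.
Round up to the next whole participant.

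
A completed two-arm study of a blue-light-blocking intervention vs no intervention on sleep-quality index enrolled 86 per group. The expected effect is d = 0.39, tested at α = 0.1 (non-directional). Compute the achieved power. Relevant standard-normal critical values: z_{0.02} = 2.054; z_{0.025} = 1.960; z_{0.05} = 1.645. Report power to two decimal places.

For two equal groups, power = Φ(d·√(n/2) − z_{α/2}).
d·√(n/2) = 0.39 × √(86/2) = 0.39 × 6.557 = 2.557.
z_β = 2.557 − 1.645 = 0.912.
Power = Φ(0.912) = 0.819.

power ≈ 0.82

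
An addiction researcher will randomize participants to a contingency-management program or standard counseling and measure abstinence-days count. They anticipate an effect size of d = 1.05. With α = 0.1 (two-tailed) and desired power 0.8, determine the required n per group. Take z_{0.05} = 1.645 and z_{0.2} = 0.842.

For two independent groups with equal n: n = 2·((z_{α/2} + z_β) / d)².
z_{α/2} + z_β = 1.645 + 0.842 = 2.487.
n = 2 × (2.487 / 1.05)² = 2 × 2.369² = 2 × 5.61 = 11.2.
Round up to the next whole participant.

n = 12 per group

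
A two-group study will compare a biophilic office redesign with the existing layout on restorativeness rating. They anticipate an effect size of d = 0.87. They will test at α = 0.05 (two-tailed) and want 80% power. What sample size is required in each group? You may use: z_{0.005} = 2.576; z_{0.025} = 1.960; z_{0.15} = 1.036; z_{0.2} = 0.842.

For two independent groups with equal n: n = 2·((z_{α/2} + z_β) / d)².
z_{α/2} + z_β = 1.960 + 0.842 = 2.802.
n = 2 × (2.802 / 0.87)² = 2 × 3.221² = 2 × 10.37 = 20.7.
Round up to the next whole participant.

n = 21 per group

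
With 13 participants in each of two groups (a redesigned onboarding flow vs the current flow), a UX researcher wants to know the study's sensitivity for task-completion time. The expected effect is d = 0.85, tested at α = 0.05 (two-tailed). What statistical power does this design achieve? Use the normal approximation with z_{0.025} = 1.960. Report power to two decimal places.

power ≈ 0.58

For two equal groups, power = Φ(d·√(n/2) − z_{α/2}).
d·√(n/2) = 0.85 × √(13/2) = 0.85 × 2.550 = 2.167.
z_β = 2.167 − 1.960 = 0.207.
Power = Φ(0.207) = 0.582.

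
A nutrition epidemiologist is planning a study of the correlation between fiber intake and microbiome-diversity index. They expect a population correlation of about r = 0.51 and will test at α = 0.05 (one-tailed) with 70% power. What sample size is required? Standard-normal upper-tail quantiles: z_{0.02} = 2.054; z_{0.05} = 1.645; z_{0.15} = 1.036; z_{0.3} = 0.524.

n = 18

Fisher's z: C = ½·ln((1+r)/(1−r)) = ½·ln(3.0816) = 0.5627.
n = ((z_{α} + z_β)/C)² + 3.
(1.645 + 0.524) / 0.5627 = 2.169 / 0.5627 = 3.855.
n = 3.855² + 3 = 14.86 + 3 = 17.9.
Round up.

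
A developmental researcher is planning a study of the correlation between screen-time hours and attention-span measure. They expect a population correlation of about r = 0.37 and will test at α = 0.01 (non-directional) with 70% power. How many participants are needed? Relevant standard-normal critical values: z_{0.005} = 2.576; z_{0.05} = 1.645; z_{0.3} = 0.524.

n = 67

Fisher's z: C = ½·ln((1+r)/(1−r)) = ½·ln(2.1746) = 0.3884.
n = ((z_{α/2} + z_β)/C)² + 3.
(2.576 + 0.524) / 0.3884 = 3.100 / 0.3884 = 7.981.
n = 7.981² + 3 = 63.70 + 3 = 66.7.
Round up.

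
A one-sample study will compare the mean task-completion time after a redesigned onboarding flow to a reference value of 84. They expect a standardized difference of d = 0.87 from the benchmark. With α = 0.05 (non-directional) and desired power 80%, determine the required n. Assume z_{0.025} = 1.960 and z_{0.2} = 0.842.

For a one-sample test: n = ((z_{α/2} + z_β) / d)².
z_{α/2} + z_β = 1.960 + 0.842 = 2.802.
n = (2.802 / 0.87)² = 3.221² = 10.37.
Round up.

n = 11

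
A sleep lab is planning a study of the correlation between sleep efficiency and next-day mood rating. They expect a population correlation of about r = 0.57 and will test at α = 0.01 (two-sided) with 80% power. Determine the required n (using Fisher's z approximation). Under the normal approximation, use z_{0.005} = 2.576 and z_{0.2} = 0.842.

Fisher's z: C = ½·ln((1+r)/(1−r)) = ½·ln(3.6512) = 0.6475.
n = ((z_{α/2} + z_β)/C)² + 3.
(2.576 + 0.842) / 0.6475 = 3.418 / 0.6475 = 5.279.
n = 5.279² + 3 = 27.87 + 3 = 30.9.
Round up.

n = 31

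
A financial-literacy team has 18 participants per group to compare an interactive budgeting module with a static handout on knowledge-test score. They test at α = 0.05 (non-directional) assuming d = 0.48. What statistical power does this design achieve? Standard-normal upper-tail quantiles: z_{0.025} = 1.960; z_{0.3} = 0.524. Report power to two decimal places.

For two equal groups, power = Φ(d·√(n/2) − z_{α/2}).
d·√(n/2) = 0.48 × √(18/2) = 0.48 × 3.000 = 1.440.
z_β = 1.440 − 1.960 = -0.520.
Power = Φ(-0.520) = 0.302.

power ≈ 0.30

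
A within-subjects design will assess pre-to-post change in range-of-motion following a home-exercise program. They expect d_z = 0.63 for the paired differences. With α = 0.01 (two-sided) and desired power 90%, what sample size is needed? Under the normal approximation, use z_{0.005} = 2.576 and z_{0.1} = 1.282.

n = 38 pairs

For a paired (one-sample on differences) test: n = ((z_{α/2} + z_β) / d)².
z_{α/2} + z_β = 2.576 + 1.282 = 3.858.
n = (3.858 / 0.63)² = 6.124² = 37.50.
Round up.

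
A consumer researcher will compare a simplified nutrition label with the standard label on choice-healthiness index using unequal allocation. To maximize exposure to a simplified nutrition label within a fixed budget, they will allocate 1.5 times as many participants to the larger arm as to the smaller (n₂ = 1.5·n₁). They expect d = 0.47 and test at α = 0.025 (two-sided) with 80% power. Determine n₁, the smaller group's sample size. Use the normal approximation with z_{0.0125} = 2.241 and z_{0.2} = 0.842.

With allocation ratio k = n₂/n₁ = 1.5, Var(x̄₁−x̄₂) = σ²(1/n₁ + 1/(k·n₁)) = σ²·(k+1)/(k·n₁).
So n₁ = (1 + 1/k)·((z_{α/2} + z_β)/d)² = 1.667 × (3.083/0.47)².
n₁ = 1.667 × 43.03 = 71.7.
Round up: n₁ = 72, giving n₂ = 1.5 × 72 = 108.

n₁ = 72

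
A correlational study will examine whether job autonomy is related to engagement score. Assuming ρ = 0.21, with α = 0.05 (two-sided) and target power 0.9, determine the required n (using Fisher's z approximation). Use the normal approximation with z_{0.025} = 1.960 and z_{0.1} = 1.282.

Fisher's z: C = ½·ln((1+r)/(1−r)) = ½·ln(1.5316) = 0.2132.
n = ((z_{α/2} + z_β)/C)² + 3.
(1.960 + 1.282) / 0.2132 = 3.242 / 0.2132 = 15.206.
n = 15.206² + 3 = 231.23 + 3 = 234.2.
Round up.

n = 235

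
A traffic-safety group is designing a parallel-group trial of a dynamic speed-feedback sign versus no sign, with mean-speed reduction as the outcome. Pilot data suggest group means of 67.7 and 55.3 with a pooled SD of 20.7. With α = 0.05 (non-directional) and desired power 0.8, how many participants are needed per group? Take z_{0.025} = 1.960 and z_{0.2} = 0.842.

n = 44 per group

Cohen's d = |M₁ − M₂| / SD_pooled = |67.7 − 55.3| / 20.7 = 12.4 / 20.7 = 0.599.
For two independent groups with equal n: n = 2·((z_{α/2} + z_β) / d)².
z_{α/2} + z_β = 1.960 + 0.842 = 2.802.
n = 2 × (2.802 / 0.599)² = 2 × 4.678² = 2 × 21.88 = 43.8.
Round up to the next whole participant.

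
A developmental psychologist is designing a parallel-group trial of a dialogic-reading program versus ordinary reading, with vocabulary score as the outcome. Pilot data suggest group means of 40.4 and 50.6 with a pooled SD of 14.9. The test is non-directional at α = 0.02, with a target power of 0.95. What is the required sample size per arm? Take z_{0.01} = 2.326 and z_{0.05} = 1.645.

Cohen's d = |M₁ − M₂| / SD_pooled = |40.4 − 50.6| / 14.9 = 10.2 / 14.9 = 0.685.
For two independent groups with equal n: n = 2·((z_{α/2} + z_β) / d)².
z_{α/2} + z_β = 2.326 + 1.645 = 3.971.
n = 2 × (3.971 / 0.685)² = 2 × 5.797² = 2 × 33.61 = 67.2.
Round up to the next whole participant.

n = 68 per group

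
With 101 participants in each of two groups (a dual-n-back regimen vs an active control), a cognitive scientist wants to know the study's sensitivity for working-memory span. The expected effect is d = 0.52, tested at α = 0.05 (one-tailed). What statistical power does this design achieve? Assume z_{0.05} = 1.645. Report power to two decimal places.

For two equal groups, power = Φ(d·√(n/2) − z_{α}).
d·√(n/2) = 0.52 × √(101/2) = 0.52 × 7.106 = 3.695.
z_β = 3.695 − 1.645 = 2.050.
Power = Φ(2.050) = 0.980.

power ≈ 0.98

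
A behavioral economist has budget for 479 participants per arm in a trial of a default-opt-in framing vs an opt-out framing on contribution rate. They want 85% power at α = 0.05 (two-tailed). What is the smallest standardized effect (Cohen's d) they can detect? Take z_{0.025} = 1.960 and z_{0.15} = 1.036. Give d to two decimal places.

For two independent groups of n = 479 each: d_min = (z_{α/2} + z_β)·√(2/n).
z-sum = 1.960 + 1.036 = 2.996.
d_min = 2.996 × √(2/479) = 2.996 × 0.0646 = 0.194.

d_min ≈ 0.19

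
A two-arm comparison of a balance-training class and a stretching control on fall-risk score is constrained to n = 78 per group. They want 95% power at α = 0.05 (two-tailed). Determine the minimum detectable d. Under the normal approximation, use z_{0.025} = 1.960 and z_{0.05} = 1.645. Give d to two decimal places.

For two independent groups of n = 78 each: d_min = (z_{α/2} + z_β)·√(2/n).
z-sum = 1.960 + 1.645 = 3.605.
d_min = 3.605 × √(2/78) = 3.605 × 0.1601 = 0.577.

d_min ≈ 0.58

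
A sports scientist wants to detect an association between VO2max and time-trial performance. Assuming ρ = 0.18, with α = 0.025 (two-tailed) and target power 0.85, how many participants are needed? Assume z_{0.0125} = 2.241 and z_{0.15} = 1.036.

n = 328

Fisher's z: C = ½·ln((1+r)/(1−r)) = ½·ln(1.4390) = 0.1820.
n = ((z_{α/2} + z_β)/C)² + 3.
(2.241 + 1.036) / 0.1820 = 3.277 / 0.1820 = 18.005.
n = 18.005² + 3 = 324.20 + 3 = 327.2.
Round up.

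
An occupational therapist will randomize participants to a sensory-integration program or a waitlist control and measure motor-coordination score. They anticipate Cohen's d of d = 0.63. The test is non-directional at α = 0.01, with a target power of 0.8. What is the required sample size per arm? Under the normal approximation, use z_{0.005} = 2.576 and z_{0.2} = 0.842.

For two independent groups with equal n: n = 2·((z_{α/2} + z_β) / d)².
z_{α/2} + z_β = 2.576 + 0.842 = 3.418.
n = 2 × (3.418 / 0.63)² = 2 × 5.425² = 2 × 29.43 = 58.9.
Round up to the next whole participant.

n = 59 per group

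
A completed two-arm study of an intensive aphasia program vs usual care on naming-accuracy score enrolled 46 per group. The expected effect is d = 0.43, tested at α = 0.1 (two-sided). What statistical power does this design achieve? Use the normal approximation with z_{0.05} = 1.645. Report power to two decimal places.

power ≈ 0.66

For two equal groups, power = Φ(d·√(n/2) − z_{α/2}).
d·√(n/2) = 0.43 × √(46/2) = 0.43 × 4.796 = 2.062.
z_β = 2.062 − 1.645 = 0.417.
Power = Φ(0.417) = 0.662.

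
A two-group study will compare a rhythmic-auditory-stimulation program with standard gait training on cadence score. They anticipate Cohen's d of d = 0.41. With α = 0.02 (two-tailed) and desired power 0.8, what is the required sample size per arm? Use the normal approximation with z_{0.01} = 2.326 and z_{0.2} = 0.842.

For two independent groups with equal n: n = 2·((z_{α/2} + z_β) / d)².
z_{α/2} + z_β = 2.326 + 0.842 = 3.168.
n = 2 × (3.168 / 0.41)² = 2 × 7.727² = 2 × 59.70 = 119.4.
Round up to the next whole participant.

n = 120 per group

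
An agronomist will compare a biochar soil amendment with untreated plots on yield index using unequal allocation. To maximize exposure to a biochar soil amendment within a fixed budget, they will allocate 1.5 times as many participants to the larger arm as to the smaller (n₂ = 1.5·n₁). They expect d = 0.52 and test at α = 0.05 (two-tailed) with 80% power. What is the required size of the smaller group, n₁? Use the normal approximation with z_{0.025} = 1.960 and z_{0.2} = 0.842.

n₁ = 49

With allocation ratio k = n₂/n₁ = 1.5, Var(x̄₁−x̄₂) = σ²(1/n₁ + 1/(k·n₁)) = σ²·(k+1)/(k·n₁).
So n₁ = (1 + 1/k)·((z_{α/2} + z_β)/d)² = 1.667 × (2.802/0.52)².
n₁ = 1.667 × 29.04 = 48.4.
Round up: n₁ = 49, giving n₂ = ⌈1.5 × 49⌉ = ⌈73.5⌉ = 74.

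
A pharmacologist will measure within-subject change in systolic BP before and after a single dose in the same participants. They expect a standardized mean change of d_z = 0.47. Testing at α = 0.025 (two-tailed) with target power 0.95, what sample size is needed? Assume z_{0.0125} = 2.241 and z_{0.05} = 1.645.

For a paired (one-sample on differences) test: n = ((z_{α/2} + z_β) / d)².
z_{α/2} + z_β = 2.241 + 1.645 = 3.886.
n = (3.886 / 0.47)² = 8.268² = 68.36.
Round up.

n = 69 pairs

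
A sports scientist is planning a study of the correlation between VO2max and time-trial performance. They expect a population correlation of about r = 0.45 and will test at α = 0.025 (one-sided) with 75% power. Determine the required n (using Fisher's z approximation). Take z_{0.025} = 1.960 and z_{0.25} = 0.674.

n = 33

Fisher's z: C = ½·ln((1+r)/(1−r)) = ½·ln(2.6364) = 0.4847.
n = ((z_{α} + z_β)/C)² + 3.
(1.960 + 0.674) / 0.4847 = 2.634 / 0.4847 = 5.434.
n = 5.434² + 3 = 29.53 + 3 = 32.5.
Round up.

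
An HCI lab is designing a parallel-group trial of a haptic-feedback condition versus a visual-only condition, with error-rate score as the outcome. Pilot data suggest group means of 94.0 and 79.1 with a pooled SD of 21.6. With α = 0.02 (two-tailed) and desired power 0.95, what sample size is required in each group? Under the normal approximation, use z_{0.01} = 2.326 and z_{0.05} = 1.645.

n = 67 per group

Cohen's d = |M₁ − M₂| / SD_pooled = |94.0 − 79.1| / 21.6 = 14.9 / 21.6 = 0.690.
For two independent groups with equal n: n = 2·((z_{α/2} + z_β) / d)².
z_{α/2} + z_β = 2.326 + 1.645 = 3.971.
n = 2 × (3.971 / 0.690)² = 2 × 5.755² = 2 × 33.12 = 66.2.
Round up to the next whole participant.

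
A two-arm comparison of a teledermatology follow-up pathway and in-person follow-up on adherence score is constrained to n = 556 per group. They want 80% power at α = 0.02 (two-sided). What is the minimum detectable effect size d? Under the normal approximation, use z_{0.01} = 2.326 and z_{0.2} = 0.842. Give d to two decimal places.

d_min ≈ 0.19

For two independent groups of n = 556 each: d_min = (z_{α/2} + z_β)·√(2/n).
z-sum = 2.326 + 0.842 = 3.168.
d_min = 3.168 × √(2/556) = 3.168 × 0.0600 = 0.190.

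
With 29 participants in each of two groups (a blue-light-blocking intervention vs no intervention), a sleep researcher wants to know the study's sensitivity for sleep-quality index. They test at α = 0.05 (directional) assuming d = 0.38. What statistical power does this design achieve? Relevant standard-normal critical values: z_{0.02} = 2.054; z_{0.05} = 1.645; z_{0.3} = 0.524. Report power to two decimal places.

For two equal groups, power = Φ(d·√(n/2) − z_{α}).
d·√(n/2) = 0.38 × √(29/2) = 0.38 × 3.808 = 1.447.
z_β = 1.447 − 1.645 = -0.198.
Power = Φ(-0.198) = 0.422.

power ≈ 0.42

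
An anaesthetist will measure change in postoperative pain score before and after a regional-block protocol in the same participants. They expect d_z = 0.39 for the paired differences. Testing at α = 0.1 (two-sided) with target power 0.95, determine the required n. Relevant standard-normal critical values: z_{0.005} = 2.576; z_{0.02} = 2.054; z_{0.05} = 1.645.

For a paired (one-sample on differences) test: n = ((z_{α/2} + z_β) / d)².
z_{α/2} + z_β = 1.645 + 1.645 = 3.290.
n = (3.290 / 0.39)² = 8.436² = 71.16.
Round up.

n = 72 pairs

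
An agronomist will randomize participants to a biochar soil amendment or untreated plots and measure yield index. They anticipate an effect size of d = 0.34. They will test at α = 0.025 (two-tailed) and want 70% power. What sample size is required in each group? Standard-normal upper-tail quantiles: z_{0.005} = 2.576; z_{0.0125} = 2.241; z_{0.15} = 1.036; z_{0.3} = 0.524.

n = 133 per group

For two independent groups with equal n: n = 2·((z_{α/2} + z_β) / d)².
z_{α/2} + z_β = 2.241 + 0.524 = 2.765.
n = 2 × (2.765 / 0.34)² = 2 × 8.132² = 2 × 66.14 = 132.3.
Round up to the next whole participant.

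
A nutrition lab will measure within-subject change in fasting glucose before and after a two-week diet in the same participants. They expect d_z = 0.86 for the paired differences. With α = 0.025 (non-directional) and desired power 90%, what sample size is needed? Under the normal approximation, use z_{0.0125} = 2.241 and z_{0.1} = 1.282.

n = 17 pairs

For a paired (one-sample on differences) test: n = ((z_{α/2} + z_β) / d)².
z_{α/2} + z_β = 2.241 + 1.282 = 3.523.
n = (3.523 / 0.86)² = 4.097² = 16.78.
Round up.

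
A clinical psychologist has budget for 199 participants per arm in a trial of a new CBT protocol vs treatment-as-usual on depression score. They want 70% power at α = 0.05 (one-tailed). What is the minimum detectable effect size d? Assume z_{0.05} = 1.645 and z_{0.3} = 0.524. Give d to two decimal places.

d_min ≈ 0.22

For two independent groups of n = 199 each: d_min = (z_{α} + z_β)·√(2/n).
z-sum = 1.645 + 0.524 = 2.169.
d_min = 2.169 × √(2/199) = 2.169 × 0.1003 = 0.217.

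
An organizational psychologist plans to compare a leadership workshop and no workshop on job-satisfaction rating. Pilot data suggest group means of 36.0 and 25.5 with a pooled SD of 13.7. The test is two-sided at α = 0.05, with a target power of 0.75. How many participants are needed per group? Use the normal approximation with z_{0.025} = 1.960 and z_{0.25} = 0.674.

Cohen's d = |M₁ − M₂| / SD_pooled = |36.0 − 25.5| / 13.7 = 10.5 / 13.7 = 0.766.
For two independent groups with equal n: n = 2·((z_{α/2} + z_β) / d)².
z_{α/2} + z_β = 1.960 + 0.674 = 2.634.
n = 2 × (2.634 / 0.766)² = 2 × 3.439² = 2 × 11.82 = 23.6.
Round up to the next whole participant.

n = 24 per group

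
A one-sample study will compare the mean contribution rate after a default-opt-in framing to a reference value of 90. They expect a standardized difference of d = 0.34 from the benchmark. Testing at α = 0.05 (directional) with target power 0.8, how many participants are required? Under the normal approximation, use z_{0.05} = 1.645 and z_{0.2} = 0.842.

For a one-sample test: n = ((z_{α} + z_β) / d)².
z_{α} + z_β = 1.645 + 0.842 = 2.487.
n = (2.487 / 0.34)² = 7.315² = 53.50.
Round up.

n = 54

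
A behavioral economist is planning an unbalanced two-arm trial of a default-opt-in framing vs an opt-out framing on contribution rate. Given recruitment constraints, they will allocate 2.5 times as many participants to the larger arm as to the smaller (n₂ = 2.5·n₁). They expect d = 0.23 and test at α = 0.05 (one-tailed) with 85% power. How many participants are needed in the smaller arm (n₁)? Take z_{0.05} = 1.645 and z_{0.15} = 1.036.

With allocation ratio k = n₂/n₁ = 2.5, Var(x̄₁−x̄₂) = σ²(1/n₁ + 1/(k·n₁)) = σ²·(k+1)/(k·n₁).
So n₁ = (1 + 1/k)·((z_{α} + z_β)/d)² = 1.400 × (2.681/0.23)².
n₁ = 1.400 × 135.87 = 190.2.
Round up: n₁ = 191, giving n₂ = ⌈2.5 × 191⌉ = ⌈477.5⌉ = 478.

n₁ = 191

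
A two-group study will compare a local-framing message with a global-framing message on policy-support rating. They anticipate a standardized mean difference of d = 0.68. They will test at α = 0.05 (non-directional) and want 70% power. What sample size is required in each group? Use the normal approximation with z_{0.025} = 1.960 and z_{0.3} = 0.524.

For two independent groups with equal n: n = 2·((z_{α/2} + z_β) / d)².
z_{α/2} + z_β = 1.960 + 0.524 = 2.484.
n = 2 × (2.484 / 0.68)² = 2 × 3.653² = 2 × 13.34 = 26.7.
Round up to the next whole participant.

n = 27 per group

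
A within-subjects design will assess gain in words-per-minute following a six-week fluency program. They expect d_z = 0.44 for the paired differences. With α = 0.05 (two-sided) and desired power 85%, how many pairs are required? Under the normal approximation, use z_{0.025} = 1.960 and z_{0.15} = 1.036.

For a paired (one-sample on differences) test: n = ((z_{α/2} + z_β) / d)².
z_{α/2} + z_β = 1.960 + 1.036 = 2.996.
n = (2.996 / 0.44)² = 6.809² = 46.36.
Round up.

n = 47 pairs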